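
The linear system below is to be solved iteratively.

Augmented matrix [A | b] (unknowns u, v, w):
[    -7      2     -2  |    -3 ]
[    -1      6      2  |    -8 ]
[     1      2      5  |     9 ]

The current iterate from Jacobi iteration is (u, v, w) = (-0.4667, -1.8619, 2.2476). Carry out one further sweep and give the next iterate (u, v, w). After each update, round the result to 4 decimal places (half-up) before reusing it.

One sweep:
  u = (-3 - (2)·-1.8619 - (-2)·2.2476) / (-7) = -0.7456
  v = (-8 - (-1)·-0.4667 - (2)·2.2476) / (6) = -2.1603
  w = (9 - (1)·-0.4667 - (2)·-1.8619) / (5) = 2.6381

(-0.7456, -2.1603, 2.6381)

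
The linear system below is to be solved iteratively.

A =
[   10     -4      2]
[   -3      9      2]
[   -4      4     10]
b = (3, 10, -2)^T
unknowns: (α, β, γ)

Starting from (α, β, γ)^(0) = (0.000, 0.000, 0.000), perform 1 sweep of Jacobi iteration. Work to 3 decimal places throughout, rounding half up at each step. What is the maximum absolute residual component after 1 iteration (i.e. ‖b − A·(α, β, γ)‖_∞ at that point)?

4.844

Iteration 1:
  α = (3 - (-4)·0.000 - (2)·0.000) / (10) = 0.300
  β = (10 - (-3)·0.000 - (2)·0.000) / (9) = 1.111
  γ = (-2 - (-4)·0.000 - (4)·0.000) / (10) = -0.200
Residual b − A·x = (4.844, 1.301, -3.244); ∞-norm = 4.844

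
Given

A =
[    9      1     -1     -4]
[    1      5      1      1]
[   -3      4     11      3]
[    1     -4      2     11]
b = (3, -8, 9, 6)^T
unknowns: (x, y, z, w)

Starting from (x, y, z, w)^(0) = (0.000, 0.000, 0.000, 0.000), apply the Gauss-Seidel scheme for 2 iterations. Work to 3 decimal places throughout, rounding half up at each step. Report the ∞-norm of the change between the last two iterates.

Iteration 1:
  x = (3 - (1)·0.000 - (-1)·0.000 - (-4)·0.000) / (9) = 0.333
  y = (-8 - (1)·0.333 - (1)·0.000 - (1)·0.000) / (5) = -1.667
  z = (9 - (-3)·0.333 - (4)·-1.667 - (3)·0.000) / (11) = 1.515
  w = (6 - (1)·0.333 - (-4)·-1.667 - (2)·1.515) / (11) = -0.366
Iteration 2:
  x = (3 - (1)·-1.667 - (-1)·1.515 - (-4)·-0.366) / (9) = 0.524
  y = (-8 - (1)·0.524 - (1)·1.515 - (1)·-0.366) / (5) = -1.935
  z = (9 - (-3)·0.524 - (4)·-1.935 - (3)·-0.366) / (11) = 1.765
  w = (6 - (1)·0.524 - (-4)·-1.935 - (2)·1.765) / (11) = -0.527
Change: (0.191, -0.268, 0.250, -0.161) → max |·| = 0.268

0.268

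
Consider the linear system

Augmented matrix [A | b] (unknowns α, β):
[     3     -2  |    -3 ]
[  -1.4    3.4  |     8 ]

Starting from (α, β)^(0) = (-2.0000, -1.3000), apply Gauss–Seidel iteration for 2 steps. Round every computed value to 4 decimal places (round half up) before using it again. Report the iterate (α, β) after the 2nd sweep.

(0.0562, 2.3761)

Iteration 1:
  α = (-3 - (-2)·-1.3000) / (3) = -1.8667
  β = (8 - (-1.4)·-1.8667) / (3.4) = 1.5843
Iteration 2:
  α = (-3 - (-2)·1.5843) / (3) = 0.0562
  β = (8 - (-1.4)·0.0562) / (3.4) = 2.3761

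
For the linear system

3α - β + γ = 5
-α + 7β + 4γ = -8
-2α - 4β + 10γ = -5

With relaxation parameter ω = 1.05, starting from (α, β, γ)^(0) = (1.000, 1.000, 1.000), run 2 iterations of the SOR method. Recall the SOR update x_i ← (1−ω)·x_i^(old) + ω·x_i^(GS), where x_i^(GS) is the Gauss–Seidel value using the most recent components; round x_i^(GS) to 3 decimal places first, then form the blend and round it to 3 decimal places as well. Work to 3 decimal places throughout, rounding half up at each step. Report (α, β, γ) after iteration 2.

Iteration 1:
  α: GS value = (5 - (-1)·1.000 - (1)·1.000) / (3) = 1.667;  α ← (1−ω)·1.000 + ω·1.667 = 1.700
  β: GS value = (-8 - (-1)·1.700 - (4)·1.000) / (7) = -1.471;  β ← (1−ω)·1.000 + ω·-1.471 = -1.595
  γ: GS value = (-5 - (-2)·1.700 - (-4)·-1.595) / (10) = -0.798;  γ ← (1−ω)·1.000 + ω·-0.798 = -0.888
Iteration 2:
  α: GS value = (5 - (-1)·-1.595 - (1)·-0.888) / (3) = 1.431;  α ← (1−ω)·1.700 + ω·1.431 = 1.418
  β: GS value = (-8 - (-1)·1.418 - (4)·-0.888) / (7) = -0.433;  β ← (1−ω)·-1.595 + ω·-0.433 = -0.375
  γ: GS value = (-5 - (-2)·1.418 - (-4)·-0.375) / (10) = -0.366;  γ ← (1−ω)·-0.888 + ω·-0.366 = -0.340

(1.418, -0.375, -0.340)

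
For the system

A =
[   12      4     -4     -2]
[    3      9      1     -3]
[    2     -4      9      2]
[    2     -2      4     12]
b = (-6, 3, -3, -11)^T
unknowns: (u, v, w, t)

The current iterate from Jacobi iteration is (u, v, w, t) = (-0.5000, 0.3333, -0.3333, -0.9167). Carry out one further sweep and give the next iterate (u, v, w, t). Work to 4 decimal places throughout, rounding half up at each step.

(-0.8750, 0.2315, 0.1296, -0.6667)

One sweep:
  u = (-6 - (4)·0.3333 - (-4)·-0.3333 - (-2)·-0.9167) / (12) = -0.8750
  v = (3 - (3)·-0.5000 - (1)·-0.3333 - (-3)·-0.9167) / (9) = 0.2315
  w = (-3 - (2)·-0.5000 - (-4)·0.3333 - (2)·-0.9167) / (9) = 0.1296
  t = (-11 - (2)·-0.5000 - (-2)·0.3333 - (4)·-0.3333) / (12) = -0.6667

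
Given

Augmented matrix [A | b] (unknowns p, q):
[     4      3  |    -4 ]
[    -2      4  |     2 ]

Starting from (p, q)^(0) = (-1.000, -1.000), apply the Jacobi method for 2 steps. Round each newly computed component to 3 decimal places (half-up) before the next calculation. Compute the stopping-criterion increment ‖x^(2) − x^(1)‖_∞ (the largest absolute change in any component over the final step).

0.750

Iteration 1:
  p = (-4 - (3)·-1.000) / (4) = -0.250
  q = (2 - (-2)·-1.000) / (4) = 0.000
Iteration 2:
  p = (-4 - (3)·0.000) / (4) = -1.000
  q = (2 - (-2)·-0.250) / (4) = 0.375
Change: (-0.750, 0.375) → max |·| = 0.750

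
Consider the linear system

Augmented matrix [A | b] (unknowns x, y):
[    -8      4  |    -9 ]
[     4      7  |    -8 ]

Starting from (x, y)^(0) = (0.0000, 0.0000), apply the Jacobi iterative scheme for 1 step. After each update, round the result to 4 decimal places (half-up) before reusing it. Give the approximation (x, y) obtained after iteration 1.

(1.1250, -1.1429)

Iteration 1:
  x = (-9 - (4)·0.0000) / (-8) = 1.1250
  y = (-8 - (4)·0.0000) / (7) = -1.1429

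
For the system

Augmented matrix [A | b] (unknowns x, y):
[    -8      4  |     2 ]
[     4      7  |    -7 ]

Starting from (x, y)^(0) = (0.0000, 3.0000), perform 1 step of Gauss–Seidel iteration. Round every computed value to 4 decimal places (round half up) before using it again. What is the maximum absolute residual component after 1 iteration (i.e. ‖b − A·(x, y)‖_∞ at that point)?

Iteration 1:
  x = (2 - (4)·3.0000) / (-8) = 1.2500
  y = (-7 - (4)·1.2500) / (7) = -1.7143
Residual b − A·x = (18.8572, 0.0001); ∞-norm = 18.8572

18.8572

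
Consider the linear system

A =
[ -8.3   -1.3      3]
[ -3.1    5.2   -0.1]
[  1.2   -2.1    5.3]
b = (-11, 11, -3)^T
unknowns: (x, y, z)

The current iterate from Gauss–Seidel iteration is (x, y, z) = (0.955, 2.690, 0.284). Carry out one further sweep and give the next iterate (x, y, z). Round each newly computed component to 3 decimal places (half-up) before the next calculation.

One sweep:
  x = (-11 - (-1.3)·2.690 - (3)·0.284) / (-8.3) = 1.007
  y = (11 - (-3.1)·1.007 - (-0.1)·0.284) / (5.2) = 2.721
  z = (-3 - (1.2)·1.007 - (-2.1)·2.721) / (5.3) = 0.284

(1.007, 2.721, 0.284)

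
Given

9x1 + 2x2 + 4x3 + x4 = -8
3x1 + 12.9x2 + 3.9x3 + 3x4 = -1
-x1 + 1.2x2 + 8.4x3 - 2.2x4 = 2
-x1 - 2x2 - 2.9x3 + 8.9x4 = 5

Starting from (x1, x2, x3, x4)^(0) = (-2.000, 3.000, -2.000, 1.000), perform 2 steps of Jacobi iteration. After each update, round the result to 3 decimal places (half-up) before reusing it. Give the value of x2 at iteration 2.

0.070

Iteration 1:
  x1 = (-8 - (2)·3.000 - (4)·-2.000 - (1)·1.000) / (9) = -0.778
  x2 = (-1 - (3)·-2.000 - (3.9)·-2.000 - (3)·1.000) / (12.9) = 0.760
  x3 = (2 - (-1)·-2.000 - (1.2)·3.000 - (-2.2)·1.000) / (8.4) = -0.167
  x4 = (5 - (-1)·-2.000 - (-2)·3.000 - (-2.9)·-2.000) / (8.9) = 0.360
Iteration 2:
  x1 = (-8 - (2)·0.760 - (4)·-0.167 - (1)·0.360) / (9) = -1.024
  x2 = (-1 - (3)·-0.778 - (3.9)·-0.167 - (3)·0.360) / (12.9) = 0.070
  x3 = (2 - (-1)·-0.778 - (1.2)·0.760 - (-2.2)·0.360) / (8.4) = 0.131
  x4 = (5 - (-1)·-0.778 - (-2)·0.760 - (-2.9)·-0.167) / (8.9) = 0.591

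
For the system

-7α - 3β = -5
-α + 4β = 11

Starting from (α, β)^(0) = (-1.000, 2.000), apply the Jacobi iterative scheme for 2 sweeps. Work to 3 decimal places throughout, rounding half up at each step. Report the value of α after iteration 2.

Iteration 1:
  α = (-5 - (-3)·2.000) / (-7) = -0.143
  β = (11 - (-1)·-1.000) / (4) = 2.500
Iteration 2:
  α = (-5 - (-3)·2.500) / (-7) = -0.357
  β = (11 - (-1)·-0.143) / (4) = 2.714

-0.357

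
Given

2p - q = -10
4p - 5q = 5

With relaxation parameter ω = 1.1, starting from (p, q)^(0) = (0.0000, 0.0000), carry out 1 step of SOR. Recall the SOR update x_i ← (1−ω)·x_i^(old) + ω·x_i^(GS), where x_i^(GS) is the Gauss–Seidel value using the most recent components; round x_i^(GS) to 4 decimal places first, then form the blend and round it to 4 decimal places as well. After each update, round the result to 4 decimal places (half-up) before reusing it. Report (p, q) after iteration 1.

(-5.5000, -5.9400)

Iteration 1:
  p: GS value = (-10 - (-1)·0.0000) / (2) = -5.0000;  p ← (1−ω)·0.0000 + ω·-5.0000 = -5.5000
  q: GS value = (5 - (4)·-5.5000) / (-5) = -5.4000;  q ← (1−ω)·0.0000 + ω·-5.4000 = -5.9400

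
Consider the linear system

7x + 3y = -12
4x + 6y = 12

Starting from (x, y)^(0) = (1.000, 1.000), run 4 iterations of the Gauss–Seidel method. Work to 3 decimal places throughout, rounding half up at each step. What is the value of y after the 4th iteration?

Iteration 1:
  x = (-12 - (3)·1.000) / (7) = -2.143
  y = (12 - (4)·-2.143) / (6) = 3.429
Iteration 2:
  x = (-12 - (3)·3.429) / (7) = -3.184
  y = (12 - (4)·-3.184) / (6) = 4.123
Iteration 3:
  x = (-12 - (3)·4.123) / (7) = -3.481
  y = (12 - (4)·-3.481) / (6) = 4.321
Iteration 4:
  x = (-12 - (3)·4.321) / (7) = -3.566
  y = (12 - (4)·-3.566) / (6) = 4.377

4.377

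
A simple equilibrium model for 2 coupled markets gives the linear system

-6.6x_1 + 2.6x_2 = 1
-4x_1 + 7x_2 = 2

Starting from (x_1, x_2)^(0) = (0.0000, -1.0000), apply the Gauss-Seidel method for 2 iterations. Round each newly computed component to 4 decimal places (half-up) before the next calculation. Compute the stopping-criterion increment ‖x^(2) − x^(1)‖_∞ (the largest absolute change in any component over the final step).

Iteration 1:
  x_1 = (1 - (2.6)·-1.0000) / (-6.6) = -0.5455
  x_2 = (2 - (-4)·-0.5455) / (7) = -0.0260
Iteration 2:
  x_1 = (1 - (2.6)·-0.0260) / (-6.6) = -0.1618
  x_2 = (2 - (-4)·-0.1618) / (7) = 0.1933
Change: (0.3837, 0.2193) → max |·| = 0.3837

0.3837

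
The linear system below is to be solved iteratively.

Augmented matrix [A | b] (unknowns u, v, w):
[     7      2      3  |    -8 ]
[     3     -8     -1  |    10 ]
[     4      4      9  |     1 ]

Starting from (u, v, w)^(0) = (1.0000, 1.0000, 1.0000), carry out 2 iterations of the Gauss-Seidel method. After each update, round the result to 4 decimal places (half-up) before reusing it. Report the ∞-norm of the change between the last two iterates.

0.5102

Iteration 1:
  u = (-8 - (2)·1.0000 - (3)·1.0000) / (7) = -1.8571
  v = (10 - (3)·-1.8571 - (-1)·1.0000) / (-8) = -2.0714
  w = (1 - (4)·-1.8571 - (4)·-2.0714) / (9) = 1.8571
Iteration 2:
  u = (-8 - (2)·-2.0714 - (3)·1.8571) / (7) = -1.3469
  v = (10 - (3)·-1.3469 - (-1)·1.8571) / (-8) = -1.9872
  w = (1 - (4)·-1.3469 - (4)·-1.9872) / (9) = 1.5929
Change: (0.5102, 0.0842, -0.2642) → max |·| = 0.5102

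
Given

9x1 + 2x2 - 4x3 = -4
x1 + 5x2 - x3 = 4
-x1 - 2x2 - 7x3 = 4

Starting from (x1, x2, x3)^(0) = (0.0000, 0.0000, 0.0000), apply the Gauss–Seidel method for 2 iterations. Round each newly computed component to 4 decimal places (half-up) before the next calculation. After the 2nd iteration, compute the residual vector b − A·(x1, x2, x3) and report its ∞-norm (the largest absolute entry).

Iteration 1:
  x1 = (-4 - (2)·0.0000 - (-4)·0.0000) / (9) = -0.4444
  x2 = (4 - (1)·-0.4444 - (-1)·0.0000) / (5) = 0.8889
  x3 = (4 - (-1)·-0.4444 - (-2)·0.8889) / (-7) = -0.7619
Iteration 2:
  x1 = (-4 - (2)·0.8889 - (-4)·-0.7619) / (9) = -0.9806
  x2 = (4 - (1)·-0.9806 - (-1)·-0.7619) / (5) = 0.8437
  x3 = (4 - (-1)·-0.9806 - (-2)·0.8437) / (-7) = -0.6724
Residual b − A·x = (0.4484, 0.0897, 0.0000); ∞-norm = 0.4484

0.4484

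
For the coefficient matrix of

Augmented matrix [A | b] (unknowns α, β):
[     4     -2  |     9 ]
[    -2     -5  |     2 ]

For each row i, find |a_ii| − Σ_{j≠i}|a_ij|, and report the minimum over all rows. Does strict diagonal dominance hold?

2

row 1: |4| − (2) = 2
row 2: |-5| − (2) = 3
minimum over rows = 2 → strictly diagonally dominant (convergence guaranteed)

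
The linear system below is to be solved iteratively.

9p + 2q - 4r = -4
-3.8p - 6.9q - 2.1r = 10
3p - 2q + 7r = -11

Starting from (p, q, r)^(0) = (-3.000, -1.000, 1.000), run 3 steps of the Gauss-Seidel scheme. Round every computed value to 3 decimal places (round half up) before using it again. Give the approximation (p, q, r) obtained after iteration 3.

Iteration 1:
  p = (-4 - (2)·-1.000 - (-4)·1.000) / (9) = 0.222
  q = (10 - (-3.8)·0.222 - (-2.1)·1.000) / (-6.9) = -1.876
  r = (-11 - (3)·0.222 - (-2)·-1.876) / (7) = -2.203
Iteration 2:
  p = (-4 - (2)·-1.876 - (-4)·-2.203) / (9) = -1.007
  q = (10 - (-3.8)·-1.007 - (-2.1)·-2.203) / (-6.9) = -0.224
  r = (-11 - (3)·-1.007 - (-2)·-0.224) / (7) = -1.204
Iteration 3:
  p = (-4 - (2)·-0.224 - (-4)·-1.204) / (9) = -0.930
  q = (10 - (-3.8)·-0.930 - (-2.1)·-1.204) / (-6.9) = -0.571
  r = (-11 - (3)·-0.930 - (-2)·-0.571) / (7) = -1.336

(-0.930, -0.571, -1.336)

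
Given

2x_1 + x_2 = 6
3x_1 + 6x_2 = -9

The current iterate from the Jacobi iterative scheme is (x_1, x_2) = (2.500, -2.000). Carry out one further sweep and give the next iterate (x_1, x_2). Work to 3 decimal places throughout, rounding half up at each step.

(4.000, -2.750)

One sweep:
  x_1 = (6 - (1)·-2.000) / (2) = 4.000
  x_2 = (-9 - (3)·2.500) / (6) = -2.750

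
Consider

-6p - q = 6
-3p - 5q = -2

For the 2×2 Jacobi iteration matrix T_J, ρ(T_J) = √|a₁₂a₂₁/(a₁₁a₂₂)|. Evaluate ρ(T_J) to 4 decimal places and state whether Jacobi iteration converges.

a₁₂a₂₁/(a₁₁a₂₂) = (-1)·(-3) / ((-6)·(-5)) = 0.100000
ρ = √|0.100000| = √0.100000 = 0.3162
ρ < 1, so Jacobi converges

0.3162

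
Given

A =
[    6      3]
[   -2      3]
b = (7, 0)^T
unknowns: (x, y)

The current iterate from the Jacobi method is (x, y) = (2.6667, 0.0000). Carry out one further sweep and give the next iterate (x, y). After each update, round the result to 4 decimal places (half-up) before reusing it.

One sweep:
  x = (7 - (3)·0.0000) / (6) = 1.1667
  y = (0 - (-2)·2.6667) / (3) = 1.7778

(1.1667, 1.7778)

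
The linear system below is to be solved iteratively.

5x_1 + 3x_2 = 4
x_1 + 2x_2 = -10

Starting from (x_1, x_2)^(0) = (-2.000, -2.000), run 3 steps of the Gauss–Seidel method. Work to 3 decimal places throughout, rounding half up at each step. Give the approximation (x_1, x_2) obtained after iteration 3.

(5.120, -7.560)

Iteration 1:
  x_1 = (4 - (3)·-2.000) / (5) = 2.000
  x_2 = (-10 - (1)·2.000) / (2) = -6.000
Iteration 2:
  x_1 = (4 - (3)·-6.000) / (5) = 4.400
  x_2 = (-10 - (1)·4.400) / (2) = -7.200
Iteration 3:
  x_1 = (4 - (3)·-7.200) / (5) = 5.120
  x_2 = (-10 - (1)·5.120) / (2) = -7.560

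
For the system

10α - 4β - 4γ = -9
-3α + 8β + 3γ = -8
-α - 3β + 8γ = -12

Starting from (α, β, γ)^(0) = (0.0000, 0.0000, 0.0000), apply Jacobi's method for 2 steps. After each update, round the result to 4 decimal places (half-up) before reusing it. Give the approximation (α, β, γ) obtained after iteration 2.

Iteration 1:
  α = (-9 - (-4)·0.0000 - (-4)·0.0000) / (10) = -0.9000
  β = (-8 - (-3)·0.0000 - (3)·0.0000) / (8) = -1.0000
  γ = (-12 - (-1)·0.0000 - (-3)·0.0000) / (8) = -1.5000
Iteration 2:
  α = (-9 - (-4)·-1.0000 - (-4)·-1.5000) / (10) = -1.9000
  β = (-8 - (-3)·-0.9000 - (3)·-1.5000) / (8) = -0.7750
  γ = (-12 - (-1)·-0.9000 - (-3)·-1.0000) / (8) = -1.9875

(-1.9000, -0.7750, -1.9875)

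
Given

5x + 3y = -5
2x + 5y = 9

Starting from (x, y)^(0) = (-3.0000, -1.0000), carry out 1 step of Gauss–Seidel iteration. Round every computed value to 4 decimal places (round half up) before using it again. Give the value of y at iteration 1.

1.9600

Iteration 1:
  x = (-5 - (3)·-1.0000) / (5) = -0.4000
  y = (9 - (2)·-0.4000) / (5) = 1.9600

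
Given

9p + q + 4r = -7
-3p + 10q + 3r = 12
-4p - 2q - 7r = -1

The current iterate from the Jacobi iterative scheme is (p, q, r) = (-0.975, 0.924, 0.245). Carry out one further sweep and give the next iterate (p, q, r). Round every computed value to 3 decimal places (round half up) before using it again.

One sweep:
  p = (-7 - (1)·0.924 - (4)·0.245) / (9) = -0.989
  q = (12 - (-3)·-0.975 - (3)·0.245) / (10) = 0.834
  r = (-1 - (-4)·-0.975 - (-2)·0.924) / (-7) = 0.436

(-0.989, 0.834, 0.436)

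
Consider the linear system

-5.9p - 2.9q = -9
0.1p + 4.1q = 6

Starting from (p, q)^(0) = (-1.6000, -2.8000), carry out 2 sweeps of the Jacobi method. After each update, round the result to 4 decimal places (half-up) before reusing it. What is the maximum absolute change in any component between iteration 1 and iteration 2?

Iteration 1:
  p = (-9 - (-2.9)·-2.8000) / (-5.9) = 2.9017
  q = (6 - (0.1)·-1.6000) / (4.1) = 1.5024
Iteration 2:
  p = (-9 - (-2.9)·1.5024) / (-5.9) = 0.7870
  q = (6 - (0.1)·2.9017) / (4.1) = 1.3926
Change: (-2.1147, -0.1098) → max |·| = 2.1147

2.1147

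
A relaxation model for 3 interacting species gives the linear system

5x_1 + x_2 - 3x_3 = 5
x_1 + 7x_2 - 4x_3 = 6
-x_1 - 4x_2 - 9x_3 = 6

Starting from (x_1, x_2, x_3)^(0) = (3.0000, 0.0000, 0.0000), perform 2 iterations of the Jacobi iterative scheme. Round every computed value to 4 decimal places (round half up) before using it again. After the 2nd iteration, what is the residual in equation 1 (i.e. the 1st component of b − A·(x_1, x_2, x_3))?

Iteration 1:
  x_1 = (5 - (1)·0.0000 - (-3)·0.0000) / (5) = 1.0000
  x_2 = (6 - (1)·3.0000 - (-4)·0.0000) / (7) = 0.4286
  x_3 = (6 - (-1)·3.0000 - (-4)·0.0000) / (-9) = -1.0000
Iteration 2:
  x_1 = (5 - (1)·0.4286 - (-3)·-1.0000) / (5) = 0.3143
  x_2 = (6 - (1)·1.0000 - (-4)·-1.0000) / (7) = 0.1429
  x_3 = (6 - (-1)·1.0000 - (-4)·0.4286) / (-9) = -0.9683
Residual b − A·x = (0.3807, 0.8122, -1.8288)

0.3807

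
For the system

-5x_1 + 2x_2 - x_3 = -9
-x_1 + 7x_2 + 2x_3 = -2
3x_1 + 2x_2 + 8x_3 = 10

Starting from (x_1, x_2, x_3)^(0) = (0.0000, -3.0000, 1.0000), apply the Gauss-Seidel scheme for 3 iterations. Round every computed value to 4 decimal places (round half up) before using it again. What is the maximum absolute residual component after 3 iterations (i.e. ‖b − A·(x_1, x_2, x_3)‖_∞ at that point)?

0.3114

Iteration 1:
  x_1 = (-9 - (2)·-3.0000 - (-1)·1.0000) / (-5) = 0.4000
  x_2 = (-2 - (-1)·0.4000 - (2)·1.0000) / (7) = -0.5143
  x_3 = (10 - (3)·0.4000 - (2)·-0.5143) / (8) = 1.2286
Iteration 2:
  x_1 = (-9 - (2)·-0.5143 - (-1)·1.2286) / (-5) = 1.3486
  x_2 = (-2 - (-1)·1.3486 - (2)·1.2286) / (7) = -0.4441
  x_3 = (10 - (3)·1.3486 - (2)·-0.4441) / (8) = 0.8553
Iteration 3:
  x_1 = (-9 - (2)·-0.4441 - (-1)·0.8553) / (-5) = 1.4513
  x_2 = (-2 - (-1)·1.4513 - (2)·0.8553) / (7) = -0.3228
  x_3 = (10 - (3)·1.4513 - (2)·-0.3228) / (8) = 0.7865
Residual b − A·x = (-0.3114, 0.1379, -0.0003); ∞-norm = 0.3114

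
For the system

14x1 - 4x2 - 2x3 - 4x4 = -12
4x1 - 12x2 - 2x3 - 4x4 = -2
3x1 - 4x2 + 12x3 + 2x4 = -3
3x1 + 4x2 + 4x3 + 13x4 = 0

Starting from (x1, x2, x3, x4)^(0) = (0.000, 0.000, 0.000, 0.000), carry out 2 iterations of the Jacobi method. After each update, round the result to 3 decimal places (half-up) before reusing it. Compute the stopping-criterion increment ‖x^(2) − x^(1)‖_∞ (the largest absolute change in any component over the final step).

0.270

Iteration 1:
  x1 = (-12 - (-4)·0.000 - (-2)·0.000 - (-4)·0.000) / (14) = -0.857
  x2 = (-2 - (4)·0.000 - (-2)·0.000 - (-4)·0.000) / (-12) = 0.167
  x3 = (-3 - (3)·0.000 - (-4)·0.000 - (2)·0.000) / (12) = -0.250
  x4 = (0 - (3)·0.000 - (4)·0.000 - (4)·0.000) / (13) = 0.000
Iteration 2:
  x1 = (-12 - (-4)·0.167 - (-2)·-0.250 - (-4)·0.000) / (14) = -0.845
  x2 = (-2 - (4)·-0.857 - (-2)·-0.250 - (-4)·0.000) / (-12) = -0.077
  x3 = (-3 - (3)·-0.857 - (-4)·0.167 - (2)·0.000) / (12) = 0.020
  x4 = (0 - (3)·-0.857 - (4)·0.167 - (4)·-0.250) / (13) = 0.223
Change: (0.012, -0.244, 0.270, 0.223) → max |·| = 0.270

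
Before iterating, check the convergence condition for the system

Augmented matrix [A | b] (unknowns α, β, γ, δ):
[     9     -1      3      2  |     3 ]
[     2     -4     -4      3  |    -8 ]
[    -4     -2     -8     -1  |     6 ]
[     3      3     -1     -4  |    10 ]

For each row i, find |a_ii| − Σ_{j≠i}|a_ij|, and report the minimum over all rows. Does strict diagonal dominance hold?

row 1: |9| − (1+3+2) = 3
row 2: |-4| − (2+4+3) = -5
row 3: |-8| − (4+2+1) = 1
row 4: |-4| − (3+3+1) = -3
minimum over rows = -5 → not strictly diagonally dominant

-5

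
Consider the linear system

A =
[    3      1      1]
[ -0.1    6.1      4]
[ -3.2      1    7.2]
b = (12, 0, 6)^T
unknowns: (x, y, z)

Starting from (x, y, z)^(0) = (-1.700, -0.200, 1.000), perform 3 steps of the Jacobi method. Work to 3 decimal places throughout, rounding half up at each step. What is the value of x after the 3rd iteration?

Iteration 1:
  x = (12 - (1)·-0.200 - (1)·1.000) / (3) = 3.733
  y = (0 - (-0.1)·-1.700 - (4)·1.000) / (6.1) = -0.684
  z = (6 - (-3.2)·-1.700 - (1)·-0.200) / (7.2) = 0.106
Iteration 2:
  x = (12 - (1)·-0.684 - (1)·0.106) / (3) = 4.193
  y = (0 - (-0.1)·3.733 - (4)·0.106) / (6.1) = -0.008
  z = (6 - (-3.2)·3.733 - (1)·-0.684) / (7.2) = 2.587
Iteration 3:
  x = (12 - (1)·-0.008 - (1)·2.587) / (3) = 3.140
  y = (0 - (-0.1)·4.193 - (4)·2.587) / (6.1) = -1.628
  z = (6 - (-3.2)·4.193 - (1)·-0.008) / (7.2) = 2.698

3.140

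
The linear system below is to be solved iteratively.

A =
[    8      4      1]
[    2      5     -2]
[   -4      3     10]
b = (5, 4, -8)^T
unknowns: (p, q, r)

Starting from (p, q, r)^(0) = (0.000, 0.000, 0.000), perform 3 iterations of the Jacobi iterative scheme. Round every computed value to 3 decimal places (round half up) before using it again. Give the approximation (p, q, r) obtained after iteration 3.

(0.609, 0.354, -0.739)

Iteration 1:
  p = (5 - (4)·0.000 - (1)·0.000) / (8) = 0.625
  q = (4 - (2)·0.000 - (-2)·0.000) / (5) = 0.800
  r = (-8 - (-4)·0.000 - (3)·0.000) / (10) = -0.800
Iteration 2:
  p = (5 - (4)·0.800 - (1)·-0.800) / (8) = 0.325
  q = (4 - (2)·0.625 - (-2)·-0.800) / (5) = 0.230
  r = (-8 - (-4)·0.625 - (3)·0.800) / (10) = -0.790
Iteration 3:
  p = (5 - (4)·0.230 - (1)·-0.790) / (8) = 0.609
  q = (4 - (2)·0.325 - (-2)·-0.790) / (5) = 0.354
  r = (-8 - (-4)·0.325 - (3)·0.230) / (10) = -0.739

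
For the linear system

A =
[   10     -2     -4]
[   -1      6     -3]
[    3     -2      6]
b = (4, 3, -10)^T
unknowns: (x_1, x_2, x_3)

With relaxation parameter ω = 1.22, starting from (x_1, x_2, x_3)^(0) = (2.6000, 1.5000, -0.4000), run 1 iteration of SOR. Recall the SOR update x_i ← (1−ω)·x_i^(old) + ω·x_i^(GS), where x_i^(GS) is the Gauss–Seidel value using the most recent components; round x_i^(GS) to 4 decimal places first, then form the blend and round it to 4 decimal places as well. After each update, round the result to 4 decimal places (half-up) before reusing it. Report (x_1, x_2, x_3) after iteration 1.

Iteration 1:
  x_1: GS value = (4 - (-2)·1.5000 - (-4)·-0.4000) / (10) = 0.5400;  x_1 ← (1−ω)·2.6000 + ω·0.5400 = 0.0868
  x_2: GS value = (3 - (-1)·0.0868 - (-3)·-0.4000) / (6) = 0.3145;  x_2 ← (1−ω)·1.5000 + ω·0.3145 = 0.0537
  x_3: GS value = (-10 - (3)·0.0868 - (-2)·0.0537) / (6) = -1.6922;  x_3 ← (1−ω)·-0.4000 + ω·-1.6922 = -1.9765

(0.0868, 0.0537, -1.9765)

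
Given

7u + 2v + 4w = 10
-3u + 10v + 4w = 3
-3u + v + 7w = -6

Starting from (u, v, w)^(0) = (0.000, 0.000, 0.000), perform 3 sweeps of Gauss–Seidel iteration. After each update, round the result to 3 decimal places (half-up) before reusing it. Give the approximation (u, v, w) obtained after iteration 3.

(1.394, 0.867, -0.384)

Iteration 1:
  u = (10 - (2)·0.000 - (4)·0.000) / (7) = 1.429
  v = (3 - (-3)·1.429 - (4)·0.000) / (10) = 0.729
  w = (-6 - (-3)·1.429 - (1)·0.729) / (7) = -0.349
Iteration 2:
  u = (10 - (2)·0.729 - (4)·-0.349) / (7) = 1.420
  v = (3 - (-3)·1.420 - (4)·-0.349) / (10) = 0.866
  w = (-6 - (-3)·1.420 - (1)·0.866) / (7) = -0.372
Iteration 3:
  u = (10 - (2)·0.866 - (4)·-0.372) / (7) = 1.394
  v = (3 - (-3)·1.394 - (4)·-0.372) / (10) = 0.867
  w = (-6 - (-3)·1.394 - (1)·0.867) / (7) = -0.384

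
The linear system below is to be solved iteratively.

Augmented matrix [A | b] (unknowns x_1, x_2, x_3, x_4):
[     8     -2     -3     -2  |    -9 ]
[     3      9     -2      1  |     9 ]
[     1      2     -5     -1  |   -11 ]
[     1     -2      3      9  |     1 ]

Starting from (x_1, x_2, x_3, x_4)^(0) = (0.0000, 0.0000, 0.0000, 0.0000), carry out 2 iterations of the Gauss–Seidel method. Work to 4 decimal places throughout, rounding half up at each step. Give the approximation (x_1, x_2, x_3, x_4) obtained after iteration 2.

(0.0906, 1.5642, 2.9038, -0.5193)

Iteration 1:
  x_1 = (-9 - (-2)·0.0000 - (-3)·0.0000 - (-2)·0.0000) / (8) = -1.1250
  x_2 = (9 - (3)·-1.1250 - (-2)·0.0000 - (1)·0.0000) / (9) = 1.3750
  x_3 = (-11 - (1)·-1.1250 - (2)·1.3750 - (-1)·0.0000) / (-5) = 2.5250
  x_4 = (1 - (1)·-1.1250 - (-2)·1.3750 - (3)·2.5250) / (9) = -0.3000
Iteration 2:
  x_1 = (-9 - (-2)·1.3750 - (-3)·2.5250 - (-2)·-0.3000) / (8) = 0.0906
  x_2 = (9 - (3)·0.0906 - (-2)·2.5250 - (1)·-0.3000) / (9) = 1.5642
  x_3 = (-11 - (1)·0.0906 - (2)·1.5642 - (-1)·-0.3000) / (-5) = 2.9038
  x_4 = (1 - (1)·0.0906 - (-2)·1.5642 - (3)·2.9038) / (9) = -0.5193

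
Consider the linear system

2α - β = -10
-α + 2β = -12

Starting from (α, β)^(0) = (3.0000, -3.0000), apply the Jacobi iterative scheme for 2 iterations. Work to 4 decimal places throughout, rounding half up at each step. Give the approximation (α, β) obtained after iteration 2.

(-7.2500, -9.2500)

Iteration 1:
  α = (-10 - (-1)·-3.0000) / (2) = -6.5000
  β = (-12 - (-1)·3.0000) / (2) = -4.5000
Iteration 2:
  α = (-10 - (-1)·-4.5000) / (2) = -7.2500
  β = (-12 - (-1)·-6.5000) / (2) = -9.2500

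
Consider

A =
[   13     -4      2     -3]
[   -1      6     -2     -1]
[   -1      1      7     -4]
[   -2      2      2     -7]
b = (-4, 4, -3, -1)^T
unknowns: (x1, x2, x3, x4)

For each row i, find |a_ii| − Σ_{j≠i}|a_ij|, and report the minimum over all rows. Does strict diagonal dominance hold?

row 1: |13| − (4+2+3) = 4
row 2: |6| − (1+2+1) = 2
row 3: |7| − (1+1+4) = 1
row 4: |-7| − (2+2+2) = 1
minimum over rows = 1 → strictly diagonally dominant (convergence guaranteed)

1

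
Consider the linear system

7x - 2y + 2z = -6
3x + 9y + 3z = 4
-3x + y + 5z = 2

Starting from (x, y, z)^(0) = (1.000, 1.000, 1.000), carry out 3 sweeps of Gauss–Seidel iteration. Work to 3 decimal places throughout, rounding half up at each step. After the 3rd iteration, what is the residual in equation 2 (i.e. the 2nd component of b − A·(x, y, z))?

Iteration 1:
  x = (-6 - (-2)·1.000 - (2)·1.000) / (7) = -0.857
  y = (4 - (3)·-0.857 - (3)·1.000) / (9) = 0.397
  z = (2 - (-3)·-0.857 - (1)·0.397) / (5) = -0.194
Iteration 2:
  x = (-6 - (-2)·0.397 - (2)·-0.194) / (7) = -0.688
  y = (4 - (3)·-0.688 - (3)·-0.194) / (9) = 0.738
  z = (2 - (-3)·-0.688 - (1)·0.738) / (5) = -0.160
Iteration 3:
  x = (-6 - (-2)·0.738 - (2)·-0.160) / (7) = -0.601
  y = (4 - (3)·-0.601 - (3)·-0.160) / (9) = 0.698
  z = (2 - (-3)·-0.601 - (1)·0.698) / (5) = -0.100
Residual b − A·x = (-0.197, -0.179, -0.001)

-0.179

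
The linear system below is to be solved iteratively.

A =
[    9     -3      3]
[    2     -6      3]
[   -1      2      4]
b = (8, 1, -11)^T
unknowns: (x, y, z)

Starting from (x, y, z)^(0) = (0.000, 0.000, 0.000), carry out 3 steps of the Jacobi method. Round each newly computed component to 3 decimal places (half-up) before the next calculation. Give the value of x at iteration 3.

Iteration 1:
  x = (8 - (-3)·0.000 - (3)·0.000) / (9) = 0.889
  y = (1 - (2)·0.000 - (3)·0.000) / (-6) = -0.167
  z = (-11 - (-1)·0.000 - (2)·0.000) / (4) = -2.750
Iteration 2:
  x = (8 - (-3)·-0.167 - (3)·-2.750) / (9) = 1.750
  y = (1 - (2)·0.889 - (3)·-2.750) / (-6) = -1.245
  z = (-11 - (-1)·0.889 - (2)·-0.167) / (4) = -2.444
Iteration 3:
  x = (8 - (-3)·-1.245 - (3)·-2.444) / (9) = 1.289
  y = (1 - (2)·1.750 - (3)·-2.444) / (-6) = -0.805
  z = (-11 - (-1)·1.750 - (2)·-1.245) / (4) = -1.690

1.289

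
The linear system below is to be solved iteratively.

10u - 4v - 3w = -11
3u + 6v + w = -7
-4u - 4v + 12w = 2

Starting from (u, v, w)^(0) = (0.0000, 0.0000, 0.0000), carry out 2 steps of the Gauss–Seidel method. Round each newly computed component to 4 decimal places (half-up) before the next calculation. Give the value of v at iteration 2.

Iteration 1:
  u = (-11 - (-4)·0.0000 - (-3)·0.0000) / (10) = -1.1000
  v = (-7 - (3)·-1.1000 - (1)·0.0000) / (6) = -0.6167
  w = (2 - (-4)·-1.1000 - (-4)·-0.6167) / (12) = -0.4056
Iteration 2:
  u = (-11 - (-4)·-0.6167 - (-3)·-0.4056) / (10) = -1.4684
  v = (-7 - (3)·-1.4684 - (1)·-0.4056) / (6) = -0.3649
  w = (2 - (-4)·-1.4684 - (-4)·-0.3649) / (12) = -0.4444

-0.3649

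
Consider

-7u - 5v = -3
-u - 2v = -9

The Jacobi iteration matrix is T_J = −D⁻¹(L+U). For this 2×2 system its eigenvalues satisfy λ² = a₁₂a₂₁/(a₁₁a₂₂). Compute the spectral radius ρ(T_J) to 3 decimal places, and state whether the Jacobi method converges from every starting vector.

0.598

a₁₂a₂₁/(a₁₁a₂₂) = (-5)·(-1) / ((-7)·(-2)) = 0.357143
ρ = √|0.357143| = √0.357143 = 0.598
ρ < 1, so Jacobi converges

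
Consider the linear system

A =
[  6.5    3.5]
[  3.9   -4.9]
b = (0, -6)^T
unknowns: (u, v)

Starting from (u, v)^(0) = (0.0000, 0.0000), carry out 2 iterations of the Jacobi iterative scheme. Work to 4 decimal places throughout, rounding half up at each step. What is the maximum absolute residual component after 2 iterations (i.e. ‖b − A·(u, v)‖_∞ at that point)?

2.5713

Iteration 1:
  u = (0 - (3.5)·0.0000) / (6.5) = 0.0000
  v = (-6 - (3.9)·0.0000) / (-4.9) = 1.2245
Iteration 2:
  u = (0 - (3.5)·1.2245) / (6.5) = -0.6593
  v = (-6 - (3.9)·0.0000) / (-4.9) = 1.2245
Residual b − A·x = (-0.0003, 2.5713); ∞-norm = 2.5713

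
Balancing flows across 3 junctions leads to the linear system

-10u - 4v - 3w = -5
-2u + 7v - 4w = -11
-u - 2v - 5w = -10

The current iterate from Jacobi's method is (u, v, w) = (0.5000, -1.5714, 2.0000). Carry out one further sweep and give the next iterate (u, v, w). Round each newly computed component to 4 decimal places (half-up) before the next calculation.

(0.5286, -0.2857, 2.5286)

One sweep:
  u = (-5 - (-4)·-1.5714 - (-3)·2.0000) / (-10) = 0.5286
  v = (-11 - (-2)·0.5000 - (-4)·2.0000) / (7) = -0.2857
  w = (-10 - (-1)·0.5000 - (-2)·-1.5714) / (-5) = 2.5286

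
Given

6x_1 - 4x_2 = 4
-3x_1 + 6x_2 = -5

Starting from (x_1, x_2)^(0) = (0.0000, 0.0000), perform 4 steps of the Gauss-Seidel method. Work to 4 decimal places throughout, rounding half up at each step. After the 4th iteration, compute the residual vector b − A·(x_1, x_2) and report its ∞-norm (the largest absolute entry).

Iteration 1:
  x_1 = (4 - (-4)·0.0000) / (6) = 0.6667
  x_2 = (-5 - (-3)·0.6667) / (6) = -0.5000
Iteration 2:
  x_1 = (4 - (-4)·-0.5000) / (6) = 0.3333
  x_2 = (-5 - (-3)·0.3333) / (6) = -0.6667
Iteration 3:
  x_1 = (4 - (-4)·-0.6667) / (6) = 0.2222
  x_2 = (-5 - (-3)·0.2222) / (6) = -0.7222
Iteration 4:
  x_1 = (4 - (-4)·-0.7222) / (6) = 0.1852
  x_2 = (-5 - (-3)·0.1852) / (6) = -0.7407
Residual b − A·x = (-0.0740, -0.0002); ∞-norm = 0.0740

0.0740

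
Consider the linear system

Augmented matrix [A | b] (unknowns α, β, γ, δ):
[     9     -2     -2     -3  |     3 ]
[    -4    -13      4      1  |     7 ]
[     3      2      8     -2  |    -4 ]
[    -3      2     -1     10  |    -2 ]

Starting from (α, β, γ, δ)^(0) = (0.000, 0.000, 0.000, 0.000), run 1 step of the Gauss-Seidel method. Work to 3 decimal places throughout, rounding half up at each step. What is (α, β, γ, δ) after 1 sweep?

Iteration 1:
  α = (3 - (-2)·0.000 - (-2)·0.000 - (-3)·0.000) / (9) = 0.333
  β = (7 - (-4)·0.333 - (4)·0.000 - (1)·0.000) / (-13) = -0.641
  γ = (-4 - (3)·0.333 - (2)·-0.641 - (-2)·0.000) / (8) = -0.465
  δ = (-2 - (-3)·0.333 - (2)·-0.641 - (-1)·-0.465) / (10) = -0.018

(0.333, -0.641, -0.465, -0.018)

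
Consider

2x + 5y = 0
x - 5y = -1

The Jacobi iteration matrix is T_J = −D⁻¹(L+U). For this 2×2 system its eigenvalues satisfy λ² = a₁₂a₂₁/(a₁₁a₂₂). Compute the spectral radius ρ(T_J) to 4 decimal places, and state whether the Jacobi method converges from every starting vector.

0.7071

a₁₂a₂₁/(a₁₁a₂₂) = (5)·(1) / ((2)·(-5)) = -0.500000
ρ = √|-0.500000| = √0.500000 = 0.7071
ρ < 1, so Jacobi converges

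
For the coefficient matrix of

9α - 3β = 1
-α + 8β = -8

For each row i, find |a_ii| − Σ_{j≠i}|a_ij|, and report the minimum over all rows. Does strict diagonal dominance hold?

6

row 1: |9| − (3) = 6
row 2: |8| − (1) = 7
minimum over rows = 6 → strictly diagonally dominant (convergence guaranteed)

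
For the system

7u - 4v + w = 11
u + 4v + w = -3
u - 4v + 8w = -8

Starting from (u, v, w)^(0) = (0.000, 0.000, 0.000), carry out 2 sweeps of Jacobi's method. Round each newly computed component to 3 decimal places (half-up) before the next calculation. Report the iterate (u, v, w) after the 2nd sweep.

(1.286, -0.893, -1.571)

Iteration 1:
  u = (11 - (-4)·0.000 - (1)·0.000) / (7) = 1.571
  v = (-3 - (1)·0.000 - (1)·0.000) / (4) = -0.750
  w = (-8 - (1)·0.000 - (-4)·0.000) / (8) = -1.000
Iteration 2:
  u = (11 - (-4)·-0.750 - (1)·-1.000) / (7) = 1.286
  v = (-3 - (1)·1.571 - (1)·-1.000) / (4) = -0.893
  w = (-8 - (1)·1.571 - (-4)·-0.750) / (8) = -1.571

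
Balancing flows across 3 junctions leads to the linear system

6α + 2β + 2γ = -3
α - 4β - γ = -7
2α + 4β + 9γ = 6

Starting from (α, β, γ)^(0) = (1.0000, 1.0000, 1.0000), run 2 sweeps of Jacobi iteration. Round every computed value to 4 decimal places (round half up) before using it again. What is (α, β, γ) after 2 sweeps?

(-1.0833, 1.4583, 0.1482)

Iteration 1:
  α = (-3 - (2)·1.0000 - (2)·1.0000) / (6) = -1.1667
  β = (-7 - (1)·1.0000 - (-1)·1.0000) / (-4) = 1.7500
  γ = (6 - (2)·1.0000 - (4)·1.0000) / (9) = 0.0000
Iteration 2:
  α = (-3 - (2)·1.7500 - (2)·0.0000) / (6) = -1.0833
  β = (-7 - (1)·-1.1667 - (-1)·0.0000) / (-4) = 1.4583
  γ = (6 - (2)·-1.1667 - (4)·1.7500) / (9) = 0.1482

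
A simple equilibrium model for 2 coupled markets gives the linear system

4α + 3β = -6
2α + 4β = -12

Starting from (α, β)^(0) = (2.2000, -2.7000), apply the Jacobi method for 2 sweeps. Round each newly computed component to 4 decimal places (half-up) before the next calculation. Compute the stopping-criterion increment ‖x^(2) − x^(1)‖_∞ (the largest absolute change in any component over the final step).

Iteration 1:
  α = (-6 - (3)·-2.7000) / (4) = 0.5250
  β = (-12 - (2)·2.2000) / (4) = -4.1000
Iteration 2:
  α = (-6 - (3)·-4.1000) / (4) = 1.5750
  β = (-12 - (2)·0.5250) / (4) = -3.2625
Change: (1.0500, 0.8375) → max |·| = 1.0500

1.0500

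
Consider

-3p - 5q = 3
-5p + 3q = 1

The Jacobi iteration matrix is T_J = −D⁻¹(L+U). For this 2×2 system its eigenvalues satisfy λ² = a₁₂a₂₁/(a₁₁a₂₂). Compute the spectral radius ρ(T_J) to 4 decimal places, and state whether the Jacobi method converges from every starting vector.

1.6667

a₁₂a₂₁/(a₁₁a₂₂) = (-5)·(-5) / ((-3)·(3)) = -2.777778
ρ = √|-2.777778| = √2.777778 = 1.6667
ρ > 1, so Jacobi diverges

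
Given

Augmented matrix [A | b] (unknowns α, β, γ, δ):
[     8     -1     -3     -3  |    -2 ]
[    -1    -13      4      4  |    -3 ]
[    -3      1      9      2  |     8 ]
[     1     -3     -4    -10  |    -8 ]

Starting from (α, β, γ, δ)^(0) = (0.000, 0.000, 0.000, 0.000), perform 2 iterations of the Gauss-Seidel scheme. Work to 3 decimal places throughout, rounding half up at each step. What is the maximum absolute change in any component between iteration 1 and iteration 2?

0.469

Iteration 1:
  α = (-2 - (-1)·0.000 - (-3)·0.000 - (-3)·0.000) / (8) = -0.250
  β = (-3 - (-1)·-0.250 - (4)·0.000 - (4)·0.000) / (-13) = 0.250
  γ = (8 - (-3)·-0.250 - (1)·0.250 - (2)·0.000) / (9) = 0.778
  δ = (-8 - (1)·-0.250 - (-3)·0.250 - (-4)·0.778) / (-10) = 0.389
Iteration 2:
  α = (-2 - (-1)·0.250 - (-3)·0.778 - (-3)·0.389) / (8) = 0.219
  β = (-3 - (-1)·0.219 - (4)·0.778 - (4)·0.389) / (-13) = 0.573
  γ = (8 - (-3)·0.219 - (1)·0.573 - (2)·0.389) / (9) = 0.812
  δ = (-8 - (1)·0.219 - (-3)·0.573 - (-4)·0.812) / (-10) = 0.325
Change: (0.469, 0.323, 0.034, -0.064) → max |·| = 0.469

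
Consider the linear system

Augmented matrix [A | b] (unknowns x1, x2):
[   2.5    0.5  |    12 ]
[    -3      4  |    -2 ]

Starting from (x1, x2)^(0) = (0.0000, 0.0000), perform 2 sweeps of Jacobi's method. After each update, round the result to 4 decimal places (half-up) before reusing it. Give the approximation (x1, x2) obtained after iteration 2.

(4.9000, 3.1000)

Iteration 1:
  x1 = (12 - (0.5)·0.0000) / (2.5) = 4.8000
  x2 = (-2 - (-3)·0.0000) / (4) = -0.5000
Iteration 2:
  x1 = (12 - (0.5)·-0.5000) / (2.5) = 4.9000
  x2 = (-2 - (-3)·4.8000) / (4) = 3.1000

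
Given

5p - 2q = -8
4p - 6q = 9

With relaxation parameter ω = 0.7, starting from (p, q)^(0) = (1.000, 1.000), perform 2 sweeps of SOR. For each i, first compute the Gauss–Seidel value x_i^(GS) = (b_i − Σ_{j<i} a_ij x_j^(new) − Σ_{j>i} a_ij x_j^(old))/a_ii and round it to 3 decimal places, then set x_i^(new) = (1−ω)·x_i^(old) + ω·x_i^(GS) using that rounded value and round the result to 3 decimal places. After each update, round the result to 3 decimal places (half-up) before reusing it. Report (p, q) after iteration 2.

(-1.563, -2.080)

Iteration 1:
  p: GS value = (-8 - (-2)·1.000) / (5) = -1.200;  p ← (1−ω)·1.000 + ω·-1.200 = -0.540
  q: GS value = (9 - (4)·-0.540) / (-6) = -1.860;  q ← (1−ω)·1.000 + ω·-1.860 = -1.002
Iteration 2:
  p: GS value = (-8 - (-2)·-1.002) / (5) = -2.001;  p ← (1−ω)·-0.540 + ω·-2.001 = -1.563
  q: GS value = (9 - (4)·-1.563) / (-6) = -2.542;  q ← (1−ω)·-1.002 + ω·-2.542 = -2.080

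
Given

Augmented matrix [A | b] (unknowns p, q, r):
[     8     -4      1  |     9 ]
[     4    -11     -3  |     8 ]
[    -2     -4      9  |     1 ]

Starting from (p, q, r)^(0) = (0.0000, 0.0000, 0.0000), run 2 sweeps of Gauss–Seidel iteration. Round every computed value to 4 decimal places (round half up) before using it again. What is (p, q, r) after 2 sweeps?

(0.9384, -0.4460, 0.1214)

Iteration 1:
  p = (9 - (-4)·0.0000 - (1)·0.0000) / (8) = 1.1250
  q = (8 - (4)·1.1250 - (-3)·0.0000) / (-11) = -0.3182
  r = (1 - (-2)·1.1250 - (-4)·-0.3182) / (9) = 0.2197
Iteration 2:
  p = (9 - (-4)·-0.3182 - (1)·0.2197) / (8) = 0.9384
  q = (8 - (4)·0.9384 - (-3)·0.2197) / (-11) = -0.4460
  r = (1 - (-2)·0.9384 - (-4)·-0.4460) / (9) = 0.1214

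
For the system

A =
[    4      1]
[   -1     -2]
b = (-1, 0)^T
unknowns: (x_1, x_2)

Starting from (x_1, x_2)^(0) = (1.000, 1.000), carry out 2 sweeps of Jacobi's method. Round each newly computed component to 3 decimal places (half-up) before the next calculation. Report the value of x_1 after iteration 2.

-0.125

Iteration 1:
  x_1 = (-1 - (1)·1.000) / (4) = -0.500
  x_2 = (0 - (-1)·1.000) / (-2) = -0.500
Iteration 2:
  x_1 = (-1 - (1)·-0.500) / (4) = -0.125
  x_2 = (0 - (-1)·-0.500) / (-2) = 0.250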